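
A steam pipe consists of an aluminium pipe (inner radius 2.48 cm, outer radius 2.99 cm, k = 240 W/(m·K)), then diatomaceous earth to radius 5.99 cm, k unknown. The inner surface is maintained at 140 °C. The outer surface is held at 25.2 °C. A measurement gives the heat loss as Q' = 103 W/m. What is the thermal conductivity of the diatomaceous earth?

k = 0.0992 W/m·K

ΣR = ΔT/Q' = |140 − 25.2|/103 = 1.115 m·K/W
Known resistances:
  R'_aluminium = ln(0.0299/0.0248)/(2πk) = 0.1870/(2π·240) = 1.240×10^-4 m·K/W
R_diatomaceous earth = ΣR − ΣR_known = 1.115 − 1.240×10^-4 = 1.115 m·K/W
ln(r₂/r₁)/(2πk) = 1.115 ⇒ k = 0.6948/(2π·1.115) = 0.0992 W/m·K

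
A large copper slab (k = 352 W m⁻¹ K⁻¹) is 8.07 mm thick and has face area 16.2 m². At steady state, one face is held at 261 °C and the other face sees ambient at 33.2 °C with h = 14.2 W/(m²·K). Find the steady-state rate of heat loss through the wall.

Series thermal resistances, inner to outer:
  R_copper = L/(kA) = 0.00807/(352·16.2) = 1.415×10^-6 K/W
  R_conv,out = 1/(hA) = 1/(14.2·16.2) = 0.004347 K/W
ΣR = 1.415×10^-6 + 0.004347 = 0.004348 K/W
Q = ΔT/ΣR = (261 °C − 33.2 °C)/0.004348 = 52400 W

Q = 52400 W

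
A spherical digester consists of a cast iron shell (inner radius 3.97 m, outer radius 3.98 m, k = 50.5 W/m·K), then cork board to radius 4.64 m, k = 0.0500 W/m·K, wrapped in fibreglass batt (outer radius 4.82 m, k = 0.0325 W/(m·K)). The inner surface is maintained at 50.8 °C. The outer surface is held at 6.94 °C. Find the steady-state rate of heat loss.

Treat each layer as a resistance in series:
  R_cast iron = (1/3.97 − 1/3.98)/(4πk) = 6.329×10^-4/(4π·50.5) = 9.973×10^-7 K/W
  R_cork board = (1/3.98 − 1/4.64)/(4πk) = 0.03574/(4π·0.0500) = 0.05688 K/W
  R_fibreglass batt = (1/4.64 − 1/4.82)/(4πk) = 0.008048/(4π·0.0325) = 0.01971 K/W
ΣR = 9.973×10^-7 + 0.05688 + 0.01971 = 0.07659 K/W
Q = ΔT/ΣR = (50.8 °C − 6.94 °C)/0.07659 = 573 W

Q = 573 W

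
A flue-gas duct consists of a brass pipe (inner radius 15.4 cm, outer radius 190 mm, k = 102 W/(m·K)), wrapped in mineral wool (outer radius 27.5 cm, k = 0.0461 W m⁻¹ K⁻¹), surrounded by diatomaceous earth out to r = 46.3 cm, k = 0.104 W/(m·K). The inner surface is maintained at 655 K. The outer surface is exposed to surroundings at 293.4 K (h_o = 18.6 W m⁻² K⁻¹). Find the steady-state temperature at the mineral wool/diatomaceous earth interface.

Treat each layer as a resistance in series:
  R'_brass = ln(0.190/0.154)/(2πk) = 0.2101/(2π·102) = 3.278×10^-4 m·K/W
  R'_mineral wool = ln(0.275/0.190)/(2πk) = 0.3697/(2π·0.0461) = 1.277 m·K/W
  R'_diatomaceous earth = ln(0.463/0.275)/(2πk) = 0.5210/(2π·0.104) = 0.7972 m·K/W
  R'_conv,out = 1/(2πr h) = 1/(2π·0.463·18.6) = 0.01848 m·K/W
ΣR = 3.278×10^-4 + 1.277 + 0.7972 + 0.01848 = 2.093 m·K/W
Q' = ΔT/ΣR = (655 K − 293.4 K)/2.093 = 172.8 W/m
From the inner boundary to the mineral wool/diatomaceous earth interface, ΣR_partial = 1.277 m·K/W.
T_interface = T_in − Q'·ΣR_partial = 655 K − (172.8)(1.277) = 434 K

T = 434 K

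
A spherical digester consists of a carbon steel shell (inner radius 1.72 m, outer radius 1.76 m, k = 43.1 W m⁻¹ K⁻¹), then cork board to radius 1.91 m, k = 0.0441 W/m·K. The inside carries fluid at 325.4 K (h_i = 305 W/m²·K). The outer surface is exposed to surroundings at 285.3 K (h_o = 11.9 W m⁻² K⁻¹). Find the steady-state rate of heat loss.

Q = 486 W

Treat each layer as a resistance in series:
  R_conv,in = 1/(4πr²h) = 1/(4π·1.72²·305) = 8.819×10^-5 K/W
  R_carbon steel = (1/1.72 − 1/1.76)/(4πk) = 0.01321/(4π·43.1) = 2.440×10^-5 K/W
  R_cork board = (1/1.76 − 1/1.91)/(4πk) = 0.04462/(4π·0.0441) = 0.08052 K/W
  R_conv,out = 1/(4πr²h) = 1/(4π·1.91²·11.9) = 0.001833 K/W
ΣR = 8.819×10^-5 + 2.440×10^-5 + 0.08052 + 0.001833 = 0.08247 K/W
Q = ΔT/ΣR = (325.4 K − 285.3 K)/0.08247 = 486 W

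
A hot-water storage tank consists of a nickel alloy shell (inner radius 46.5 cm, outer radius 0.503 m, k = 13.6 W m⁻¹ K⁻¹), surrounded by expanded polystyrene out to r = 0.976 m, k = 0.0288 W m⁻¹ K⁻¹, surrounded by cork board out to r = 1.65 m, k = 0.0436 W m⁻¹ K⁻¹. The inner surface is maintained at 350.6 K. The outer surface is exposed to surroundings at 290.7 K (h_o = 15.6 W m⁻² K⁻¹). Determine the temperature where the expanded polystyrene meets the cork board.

T = 304.1 K

Treat each layer as a resistance in series:
  R_nickel alloy = (1/0.465 − 1/0.503)/(4πk) = 0.1625/(4π·13.6) = 9.506×10^-4 K/W
  R_expanded polystyrene = (1/0.503 − 1/0.976)/(4πk) = 0.9635/(4π·0.0288) = 2.662 K/W
  R_cork board = (1/0.976 − 1/1.65)/(4πk) = 0.4185/(4π·0.0436) = 0.7639 K/W
  R_conv,out = 1/(4πr²h) = 1/(4π·1.65²·15.6) = 0.001874 K/W
ΣR = 9.506×10^-4 + 2.662 + 0.7639 + 0.001874 = 3.429 K/W
Q = ΔT/ΣR = (350.6 K − 290.7 K)/3.429 = 17.47 W
From the inner boundary to the expanded polystyrene/cork board interface, ΣR_partial = 2.663 K/W.
T_interface = T_in − Q·ΣR_partial = 350.6 K − (17.47)(2.663) = 304.1 K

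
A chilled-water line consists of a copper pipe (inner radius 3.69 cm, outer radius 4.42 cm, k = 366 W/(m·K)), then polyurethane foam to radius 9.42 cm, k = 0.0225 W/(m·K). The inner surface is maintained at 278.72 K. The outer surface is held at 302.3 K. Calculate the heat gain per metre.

Q' = 4.41 W/m

Series thermal resistances, inner to outer:
  R'_copper = ln(0.0442/0.0369)/(2πk) = 0.1805/(2π·366) = 7.850×10^-5 m·K/W
  R'_polyurethane foam = ln(0.0942/0.0442)/(2πk) = 0.7567/(2π·0.0225) = 5.353 m·K/W
ΣR = 7.850×10^-5 + 5.353 = 5.353 m·K/W
Q' = ΔT/ΣR = (278.72 K − 302.3 K)/5.353 = -4.41 W/m
(Negative Q' ⇒ heat flows inward; heat gain = 4.41 W/m.)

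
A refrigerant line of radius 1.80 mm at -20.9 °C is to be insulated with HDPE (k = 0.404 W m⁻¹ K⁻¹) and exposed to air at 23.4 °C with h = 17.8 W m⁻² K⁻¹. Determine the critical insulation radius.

r_cr = 2.27 cm

For a cylinder, r_cr = k_ins/h = 0.404/17.8 = 0.0227 m = 2.27 cm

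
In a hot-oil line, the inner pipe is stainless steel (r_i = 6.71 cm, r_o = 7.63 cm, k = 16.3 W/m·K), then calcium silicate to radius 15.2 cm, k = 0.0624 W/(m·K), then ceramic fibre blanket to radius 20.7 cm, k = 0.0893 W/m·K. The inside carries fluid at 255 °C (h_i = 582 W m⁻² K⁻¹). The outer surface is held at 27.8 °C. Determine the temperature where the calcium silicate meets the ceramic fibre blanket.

Treat each layer as a resistance in series:
  R'_conv,in = 1/(2πr h) = 1/(2π·0.0671·582) = 0.004075 m·K/W
  R'_stainless steel = ln(0.0763/0.0671)/(2πk) = 0.1285/(2π·16.3) = 0.001255 m·K/W
  R'_calcium silicate = ln(0.152/0.0763)/(2πk) = 0.6892/(2π·0.0624) = 1.758 m·K/W
  R'_ceramic fibre blanket = ln(0.207/0.152)/(2πk) = 0.3088/(2π·0.0893) = 0.5504 m·K/W
ΣR = 0.004075 + 0.001255 + 1.758 + 0.5504 = 2.314 m·K/W
Q' = ΔT/ΣR = (255 °C − 27.8 °C)/2.314 = 98.18 W/m
From the inner boundary to the calcium silicate/ceramic fibre blanket interface, ΣR_partial = 1.763 m·K/W.
T_interface = T_in − Q'·ΣR_partial = 255 °C − (98.18)(1.763) = 81.9 °C

T = 81.9 °C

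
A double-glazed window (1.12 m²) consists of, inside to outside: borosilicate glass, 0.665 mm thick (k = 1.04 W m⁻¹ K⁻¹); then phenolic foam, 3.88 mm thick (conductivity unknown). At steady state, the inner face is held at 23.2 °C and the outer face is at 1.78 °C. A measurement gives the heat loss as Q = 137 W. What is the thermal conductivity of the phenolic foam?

ΣR = ΔT/Q = |23.2 − 1.78|/137 = 0.1564 K/W
Known resistances:
  R_borosilicate glass = L/(kA) = 6.65×10^-4/(1.04·1.12) = 5.709×10^-4 K/W
R_phenolic foam = ΣR − ΣR_known = 0.1564 − 5.709×10^-4 = 0.1558 K/W
L/(kA) = 0.1558 ⇒ k = 0.00388/(0.1558·1.12) = 0.0222 W/m·K

k = 0.0222 W/m·K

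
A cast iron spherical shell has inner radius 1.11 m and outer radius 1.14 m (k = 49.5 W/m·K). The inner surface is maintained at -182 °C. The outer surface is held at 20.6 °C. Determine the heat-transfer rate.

Q = 4πk·ΔT/(1/r₁ − 1/r₂) = 4π × 49.5 × 202.6 / (1/1.11 − 1/1.14) = 5.32×10^6 W

Q = 5.32×10^6 W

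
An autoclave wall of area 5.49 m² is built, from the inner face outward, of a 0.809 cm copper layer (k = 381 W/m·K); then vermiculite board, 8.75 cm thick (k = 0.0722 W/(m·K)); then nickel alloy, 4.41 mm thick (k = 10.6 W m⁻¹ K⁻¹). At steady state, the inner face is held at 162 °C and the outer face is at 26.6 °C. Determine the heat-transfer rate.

Series thermal resistances, inner to outer:
  R_copper = L/(kA) = 0.00809/(381·5.49) = 3.868×10^-6 K/W
  R_vermiculite board = L/(kA) = 0.0875/(0.0722·5.49) = 0.2207 K/W
  R_nickel alloy = L/(kA) = 0.00441/(10.6·5.49) = 7.578×10^-5 K/W
ΣR = 3.868×10^-6 + 0.2207 + 7.578×10^-5 = 0.2208 K/W
Q = ΔT/ΣR = (162 °C − 26.6 °C)/0.2208 = 613 W

Q = 613 W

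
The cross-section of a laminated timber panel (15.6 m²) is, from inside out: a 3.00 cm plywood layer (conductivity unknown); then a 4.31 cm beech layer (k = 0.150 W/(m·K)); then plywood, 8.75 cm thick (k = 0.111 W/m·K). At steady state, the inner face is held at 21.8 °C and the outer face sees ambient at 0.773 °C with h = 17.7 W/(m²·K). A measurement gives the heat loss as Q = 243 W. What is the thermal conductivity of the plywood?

ΣR = ΔT/Q = |21.8 − 0.773|/243 = 0.08653 K/W
Known resistances:
  R_beech = L/(kA) = 0.0431/(0.150·15.6) = 0.01842 K/W
  R_plywood = L/(kA) = 0.0875/(0.111·15.6) = 0.05053 K/W
  R_conv,out = 1/(hA) = 1/(17.7·15.6) = 0.003622 K/W
R_plywood = ΣR − ΣR_known = 0.08653 − 0.07257 = 0.01396 K/W
L/(kA) = 0.01396 ⇒ k = 0.0300/(0.01396·15.6) = 0.138 W/m·K

k = 0.138 W/m·K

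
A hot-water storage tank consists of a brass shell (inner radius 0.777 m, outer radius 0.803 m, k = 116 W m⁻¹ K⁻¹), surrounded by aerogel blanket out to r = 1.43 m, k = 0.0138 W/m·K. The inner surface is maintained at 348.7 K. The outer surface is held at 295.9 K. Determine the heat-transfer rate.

Treat each layer as a resistance in series:
  R_brass = (1/0.777 − 1/0.803)/(4πk) = 0.04167/(4π·116) = 2.859×10^-5 K/W
  R_aerogel blanket = (1/0.803 − 1/1.43)/(4πk) = 0.5460/(4π·0.0138) = 3.149 K/W
ΣR = 2.859×10^-5 + 3.149 = 3.149 K/W
Q = ΔT/ΣR = (348.7 K − 295.9 K)/3.149 = 16.8 W

Q = 16.8 W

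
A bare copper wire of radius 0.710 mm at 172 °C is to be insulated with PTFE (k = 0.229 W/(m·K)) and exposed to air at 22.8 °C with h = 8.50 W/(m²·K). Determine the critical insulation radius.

r_cr = 2.69 cm

For a cylinder, r_cr = k_ins/h = 0.229/8.50 = 0.0269 m = 2.69 cm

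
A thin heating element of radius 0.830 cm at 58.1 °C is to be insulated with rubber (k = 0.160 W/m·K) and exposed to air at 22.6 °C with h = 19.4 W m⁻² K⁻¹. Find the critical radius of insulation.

For a cylinder, r_cr = k_ins/h = 0.160/19.4 = 0.00825 m = 0.825 cm

r_cr = 0.825 cm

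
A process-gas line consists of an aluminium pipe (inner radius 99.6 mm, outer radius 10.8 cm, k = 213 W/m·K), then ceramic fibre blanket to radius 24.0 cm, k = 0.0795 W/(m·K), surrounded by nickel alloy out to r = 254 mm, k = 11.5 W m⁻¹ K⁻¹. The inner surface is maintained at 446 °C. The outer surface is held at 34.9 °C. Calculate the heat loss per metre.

Q' = 257 W/m

Resistance network (inner→outer):
  R'_aluminium = ln(0.108/0.0996)/(2πk) = 0.08097/(2π·213) = 6.050×10^-5 m·K/W
  R'_ceramic fibre blanket = ln(0.240/0.108)/(2πk) = 0.7985/(2π·0.0795) = 1.599 m·K/W
  R'_nickel alloy = ln(0.254/0.240)/(2πk) = 0.05670/(2π·11.5) = 7.846×10^-4 m·K/W
ΣR = 6.050×10^-5 + 1.599 + 7.846×10^-4 = 1.600 m·K/W
Q' = ΔT/ΣR = (446 °C − 34.9 °C)/1.600 = 257 W/m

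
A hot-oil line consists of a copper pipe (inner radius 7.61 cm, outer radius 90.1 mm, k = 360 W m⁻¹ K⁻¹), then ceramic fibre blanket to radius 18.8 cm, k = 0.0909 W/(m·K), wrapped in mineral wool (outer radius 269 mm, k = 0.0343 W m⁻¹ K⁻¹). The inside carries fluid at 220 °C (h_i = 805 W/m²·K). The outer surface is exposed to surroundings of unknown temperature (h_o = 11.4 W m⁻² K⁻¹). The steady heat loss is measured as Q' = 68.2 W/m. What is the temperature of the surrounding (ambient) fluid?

T_out = 15.1 °C

Series resistances:
  R'_conv,in = 1/(2πr h) = 1/(2π·0.0761·805) = 0.002598 m·K/W
  R'_copper = ln(0.0901/0.0761)/(2πk) = 0.1689/(2π·360) = 7.466×10^-5 m·K/W
  R'_ceramic fibre blanket = ln(0.188/0.0901)/(2πk) = 0.7355/(2π·0.0909) = 1.288 m·K/W
  R'_mineral wool = ln(0.269/0.188)/(2πk) = 0.3583/(2π·0.0343) = 1.662 m·K/W
  R'_conv,out = 1/(2πr h) = 1/(2π·0.269·11.4) = 0.05190 m·K/W
ΣR = 3.005 m·K/W
ΔT = Q'·ΣR = 68.2 × 3.005 = 204.9 K
Heat flows outward, so T_out = T_in − ΔT = 220 − 204.9 = 15.1 °C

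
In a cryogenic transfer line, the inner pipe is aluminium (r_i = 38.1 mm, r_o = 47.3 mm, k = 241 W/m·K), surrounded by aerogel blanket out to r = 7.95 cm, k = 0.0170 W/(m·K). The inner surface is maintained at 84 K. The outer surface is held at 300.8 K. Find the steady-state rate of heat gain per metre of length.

Q' = 44.6 W/m

Resistance network (inner→outer):
  R'_aluminium = ln(0.0473/0.0381)/(2πk) = 0.2163/(2π·241) = 1.428×10^-4 m·K/W
  R'_aerogel blanket = ln(0.0795/0.0473)/(2πk) = 0.5192/(2π·0.0170) = 4.861 m·K/W
ΣR = 1.428×10^-4 + 4.861 = 4.861 m·K/W
Q' = ΔT/ΣR = (84 K − 300.8 K)/4.861 = -44.6 W/m
(Negative Q' ⇒ heat flows inward; heat gain = 44.6 W/m.)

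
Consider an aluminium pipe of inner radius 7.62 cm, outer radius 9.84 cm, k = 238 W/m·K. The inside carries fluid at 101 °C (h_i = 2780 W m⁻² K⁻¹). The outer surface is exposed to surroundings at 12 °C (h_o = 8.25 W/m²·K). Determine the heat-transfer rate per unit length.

Treat each layer as a resistance in series:
  R'_conv,in = 1/(2πr h) = 1/(2π·0.0762·2780) = 7.513×10^-4 m·K/W
  R'_aluminium = ln(0.0984/0.0762)/(2πk) = 0.2557/(2π·238) = 1.710×10^-4 m·K/W
  R'_conv,out = 1/(2πr h) = 1/(2π·0.0984·8.25) = 0.1961 m·K/W
ΣR = 7.513×10^-4 + 1.710×10^-4 + 0.1961 = 0.1970 m·K/W
Q' = ΔT/ΣR = (101 °C − 12 °C)/0.1970 = 452 W/m

Q' = 452 W/m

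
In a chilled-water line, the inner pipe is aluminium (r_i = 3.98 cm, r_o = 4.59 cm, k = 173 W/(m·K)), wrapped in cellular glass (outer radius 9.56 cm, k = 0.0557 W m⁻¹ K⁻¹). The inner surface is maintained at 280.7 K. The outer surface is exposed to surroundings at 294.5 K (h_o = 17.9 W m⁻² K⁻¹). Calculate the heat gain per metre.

Treat each layer as a resistance in series:
  R'_aluminium = ln(0.0459/0.0398)/(2πk) = 0.1426/(2π·173) = 1.312×10^-4 m·K/W
  R'_cellular glass = ln(0.0956/0.0459)/(2πk) = 0.7337/(2π·0.0557) = 2.096 m·K/W
  R'_conv,out = 1/(2πr h) = 1/(2π·0.0956·17.9) = 0.09301 m·K/W
ΣR = 1.312×10^-4 + 2.096 + 0.09301 = 2.189 m·K/W
Q' = ΔT/ΣR = (280.7 K − 294.5 K)/2.189 = -6.30 W/m
(Negative Q' ⇒ heat flows inward; heat gain = 6.30 W/m.)

Q' = 6.30 W/m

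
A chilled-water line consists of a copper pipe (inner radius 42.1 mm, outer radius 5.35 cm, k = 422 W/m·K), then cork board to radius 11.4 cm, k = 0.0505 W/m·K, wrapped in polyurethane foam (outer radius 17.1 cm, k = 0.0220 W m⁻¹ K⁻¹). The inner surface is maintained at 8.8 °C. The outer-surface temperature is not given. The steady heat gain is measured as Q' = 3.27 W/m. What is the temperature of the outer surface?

Series resistances:
  R'_copper = ln(0.0535/0.0421)/(2πk) = 0.2396/(2π·422) = 9.038×10^-5 m·K/W
  R'_cork board = ln(0.114/0.0535)/(2πk) = 0.7565/(2π·0.0505) = 2.384 m·K/W
  R'_polyurethane foam = ln(0.171/0.114)/(2πk) = 0.4055/(2π·0.0220) = 2.933 m·K/W
ΣR = 5.318 m·K/W
ΔT = Q'·ΣR = 3.27 × 5.318 = 17.39 K
Heat flows inward, so T_out = T_in + ΔT = 8.8 + 17.39 = 26.2 °C

T_out = 26.2 °C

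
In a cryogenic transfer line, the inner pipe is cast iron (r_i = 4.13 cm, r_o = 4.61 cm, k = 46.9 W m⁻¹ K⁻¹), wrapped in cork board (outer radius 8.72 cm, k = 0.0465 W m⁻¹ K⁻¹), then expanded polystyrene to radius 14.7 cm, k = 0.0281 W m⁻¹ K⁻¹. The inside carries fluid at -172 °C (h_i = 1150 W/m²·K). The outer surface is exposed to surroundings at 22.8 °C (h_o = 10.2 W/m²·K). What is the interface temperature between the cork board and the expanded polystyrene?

T = -90.9 °C

Treat each layer as a resistance in series:
  R'_conv,in = 1/(2πr h) = 1/(2π·0.0413·1150) = 0.003351 m·K/W
  R'_cast iron = ln(0.0461/0.0413)/(2πk) = 0.1100/(2π·46.9) = 3.731×10^-4 m·K/W
  R'_cork board = ln(0.0872/0.0461)/(2πk) = 0.6374/(2π·0.0465) = 2.182 m·K/W
  R'_expanded polystyrene = ln(0.147/0.0872)/(2πk) = 0.5222/(2π·0.0281) = 2.958 m·K/W
  R'_conv,out = 1/(2πr h) = 1/(2π·0.147·10.2) = 0.1061 m·K/W
ΣR = 0.003351 + 3.731×10^-4 + 2.182 + 2.958 + 0.1061 = 5.250 m·K/W
Q' = ΔT/ΣR = (-172 °C − 22.8 °C)/5.250 = -37.10 W/m
From the inner boundary to the cork board/expanded polystyrene interface, ΣR_partial = 2.186 m·K/W.
T_interface = T_in − Q'·ΣR_partial = -172 °C − (-37.10)(2.186) = -90.9 °C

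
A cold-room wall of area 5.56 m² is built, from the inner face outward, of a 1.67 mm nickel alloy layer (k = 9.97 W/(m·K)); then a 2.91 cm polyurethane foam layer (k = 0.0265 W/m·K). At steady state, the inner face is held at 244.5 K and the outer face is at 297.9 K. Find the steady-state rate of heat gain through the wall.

Q = 270 W

Treat each layer as a resistance in series:
  R_nickel alloy = L/(kA) = 0.00167/(9.97·5.56) = 3.013×10^-5 K/W
  R_polyurethane foam = L/(kA) = 0.0291/(0.0265·5.56) = 0.1975 K/W
ΣR = 3.013×10^-5 + 0.1975 = 0.1975 K/W
Q = ΔT/ΣR = (244.5 K − 297.9 K)/0.1975 = -270 W
(Negative Q ⇒ heat flows inward; heat gain = 270 W.)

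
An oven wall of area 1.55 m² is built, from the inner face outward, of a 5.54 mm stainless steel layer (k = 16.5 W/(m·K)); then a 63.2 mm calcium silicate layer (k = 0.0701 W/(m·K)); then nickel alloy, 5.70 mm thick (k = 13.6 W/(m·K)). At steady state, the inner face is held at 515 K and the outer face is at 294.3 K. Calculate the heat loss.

Resistance network (inner→outer):
  R_stainless steel = L/(kA) = 0.00554/(16.5·1.55) = 2.166×10^-4 K/W
  R_calcium silicate = L/(kA) = 0.0632/(0.0701·1.55) = 0.5817 K/W
  R_nickel alloy = L/(kA) = 0.00570/(13.6·1.55) = 2.704×10^-4 K/W
ΣR = 2.166×10^-4 + 0.5817 + 2.704×10^-4 = 0.5822 K/W
Q = ΔT/ΣR = (515 K − 294.3 K)/0.5822 = 379 W

Q = 379 W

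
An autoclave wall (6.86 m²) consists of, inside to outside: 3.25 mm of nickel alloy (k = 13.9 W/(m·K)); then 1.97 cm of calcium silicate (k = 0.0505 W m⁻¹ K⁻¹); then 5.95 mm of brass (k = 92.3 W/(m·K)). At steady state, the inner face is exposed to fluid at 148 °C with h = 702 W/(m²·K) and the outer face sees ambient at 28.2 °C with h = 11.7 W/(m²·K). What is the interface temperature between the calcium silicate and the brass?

Resistance network (inner→outer):
  R_conv,in = 1/(hA) = 1/(702·6.86) = 2.077×10^-4 K/W
  R_nickel alloy = L/(kA) = 0.00325/(13.9·6.86) = 3.408×10^-5 K/W
  R_calcium silicate = L/(kA) = 0.0197/(0.0505·6.86) = 0.05687 K/W
  R_brass = L/(kA) = 0.00595/(92.3·6.86) = 9.397×10^-6 K/W
  R_conv,out = 1/(hA) = 1/(11.7·6.86) = 0.01246 K/W
ΣR = 2.077×10^-4 + 3.408×10^-5 + 0.05687 + 9.397×10^-6 + 0.01246 = 0.06958 K/W
Q = ΔT/ΣR = (148 °C − 28.2 °C)/0.06958 = 1722 W
From the inner boundary to the calcium silicate/brass interface, ΣR_partial = 0.05711 K/W.
T_interface = T_in − Q·ΣR_partial = 148 °C − (1722)(0.05711) = 49.7 °C

T = 49.7 °C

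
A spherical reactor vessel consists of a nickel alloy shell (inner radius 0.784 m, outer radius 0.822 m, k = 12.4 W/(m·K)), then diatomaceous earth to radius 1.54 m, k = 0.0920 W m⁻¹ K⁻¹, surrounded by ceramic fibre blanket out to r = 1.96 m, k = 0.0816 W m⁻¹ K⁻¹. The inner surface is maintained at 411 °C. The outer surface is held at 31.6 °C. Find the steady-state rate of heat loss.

Q = 605 W

Treat each layer as a resistance in series:
  R_nickel alloy = (1/0.784 − 1/0.822)/(4πk) = 0.05897/(4π·12.4) = 3.784×10^-4 K/W
  R_diatomaceous earth = (1/0.822 − 1/1.54)/(4πk) = 0.5672/(4π·0.0920) = 0.4906 K/W
  R_ceramic fibre blanket = (1/1.54 − 1/1.96)/(4πk) = 0.1391/(4π·0.0816) = 0.1357 K/W
ΣR = 3.784×10^-4 + 0.4906 + 0.1357 = 0.6267 K/W
Q = ΔT/ΣR = (411 °C − 31.6 °C)/0.6267 = 605 W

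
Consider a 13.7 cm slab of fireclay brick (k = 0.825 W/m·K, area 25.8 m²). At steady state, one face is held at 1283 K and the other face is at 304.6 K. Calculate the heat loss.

Q = kA·ΔT/L = 0.825 × 25.8 × |1283 K − 304.6 K| / 0.137 = 1.52×10^5 W

Q = 1.52×10^5 W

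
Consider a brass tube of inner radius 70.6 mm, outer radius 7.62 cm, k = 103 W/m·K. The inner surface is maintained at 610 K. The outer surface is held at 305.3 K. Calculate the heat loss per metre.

Q' = 2580 kW/m

Q' = 2πk·ΔT/ln(r₂/r₁) = 2π × 103 × 304.7 / ln(0.0762/0.0706) = 2.58×10^6 W/m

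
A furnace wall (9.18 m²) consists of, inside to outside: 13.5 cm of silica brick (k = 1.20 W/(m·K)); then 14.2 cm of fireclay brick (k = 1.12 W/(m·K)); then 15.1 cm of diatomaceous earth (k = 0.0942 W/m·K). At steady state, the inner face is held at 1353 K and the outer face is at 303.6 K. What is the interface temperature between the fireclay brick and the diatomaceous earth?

T = 1217 K

Resistance network (inner→outer):
  R_silica brick = L/(kA) = 0.135/(1.20·9.18) = 0.01225 K/W
  R_fireclay brick = L/(kA) = 0.142/(1.12·9.18) = 0.01381 K/W
  R_diatomaceous earth = L/(kA) = 0.151/(0.0942·9.18) = 0.1746 K/W
ΣR = 0.01225 + 0.01381 + 0.1746 = 0.2007 K/W
Q = ΔT/ΣR = (1353 K − 303.6 K)/0.2007 = 5229 W
From the inner boundary to the fireclay brick/diatomaceous earth interface, ΣR_partial = 0.02606 K/W.
T_interface = T_in − Q·ΣR_partial = 1353 K − (5229)(0.02606) = 1217 K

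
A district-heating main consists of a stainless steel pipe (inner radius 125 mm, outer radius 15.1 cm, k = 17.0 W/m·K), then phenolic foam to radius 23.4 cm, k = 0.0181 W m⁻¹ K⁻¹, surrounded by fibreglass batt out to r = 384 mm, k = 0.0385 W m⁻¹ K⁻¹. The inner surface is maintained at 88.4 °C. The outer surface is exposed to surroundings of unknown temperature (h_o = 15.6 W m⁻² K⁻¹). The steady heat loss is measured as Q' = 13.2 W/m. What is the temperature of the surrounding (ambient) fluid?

Sum the resistances:
  R'_stainless steel = ln(0.151/0.125)/(2πk) = 0.1890/(2π·17.0) = 0.001769 m·K/W
  R'_phenolic foam = ln(0.234/0.151)/(2πk) = 0.4380/(2π·0.0181) = 3.852 m·K/W
  R'_fibreglass batt = ln(0.384/0.234)/(2πk) = 0.4953/(2π·0.0385) = 2.048 m·K/W
  R'_conv,out = 1/(2πr h) = 1/(2π·0.384·15.6) = 0.02657 m·K/W
ΣR = 5.928 m·K/W
ΔT = Q'·ΣR = 13.2 × 5.928 = 78.25 K
Heat flows outward, so T_out = T_in − ΔT = 88.4 − 78.25 = 10.2 °C

T_out = 10.2 °C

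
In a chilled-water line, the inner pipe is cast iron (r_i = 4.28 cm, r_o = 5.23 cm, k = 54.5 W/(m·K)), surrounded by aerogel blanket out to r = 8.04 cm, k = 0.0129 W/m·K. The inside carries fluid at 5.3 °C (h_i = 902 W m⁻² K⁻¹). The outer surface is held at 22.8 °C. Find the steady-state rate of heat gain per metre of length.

Q' = 3.30 W/m

Resistance network (inner→outer):
  R'_conv,in = 1/(2πr h) = 1/(2π·0.0428·902) = 0.004123 m·K/W
  R'_cast iron = ln(0.0523/0.0428)/(2πk) = 0.2005/(2π·54.5) = 5.854×10^-4 m·K/W
  R'_aerogel blanket = ln(0.0804/0.0523)/(2πk) = 0.4300/(2π·0.0129) = 5.305 m·K/W
ΣR = 0.004123 + 5.854×10^-4 + 5.305 = 5.310 m·K/W
Q' = ΔT/ΣR = (5.3 °C − 22.8 °C)/5.310 = -3.30 W/m
(Negative Q' ⇒ heat flows inward; heat gain = 3.30 W/m.)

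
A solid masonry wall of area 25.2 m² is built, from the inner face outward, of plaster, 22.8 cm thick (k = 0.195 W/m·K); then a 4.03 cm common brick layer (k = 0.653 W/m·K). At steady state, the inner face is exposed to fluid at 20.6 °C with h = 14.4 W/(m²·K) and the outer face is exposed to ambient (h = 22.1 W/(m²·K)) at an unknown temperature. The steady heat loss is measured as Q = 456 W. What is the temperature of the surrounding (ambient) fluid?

Sum the resistances:
  R_conv,in = 1/(hA) = 1/(14.4·25.2) = 0.002756 K/W
  R_plaster = L/(kA) = 0.228/(0.195·25.2) = 0.04640 K/W
  R_common brick = L/(kA) = 0.0403/(0.653·25.2) = 0.002449 K/W
  R_conv,out = 1/(hA) = 1/(22.1·25.2) = 0.001796 K/W
ΣR = 0.05340 K/W
ΔT = Q·ΣR = 456 × 0.05340 = 24.35 K
Heat flows outward, so T_out = T_in − ΔT = 20.6 − 24.35 = -3.75 °C

T_out = -3.75 °C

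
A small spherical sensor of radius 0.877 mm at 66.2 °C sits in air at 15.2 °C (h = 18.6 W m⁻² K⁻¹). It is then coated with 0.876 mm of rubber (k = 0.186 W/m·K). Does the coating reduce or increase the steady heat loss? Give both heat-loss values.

increases: 0.00917 → 0.0312 W

Critical radius for a sphere: r_cr = 2k/h = 0.0200 m = 2.00 cm.
Outer radius after coating: r₂ = 8.77×10^-4 + 8.76×10^-4 = 0.001753 m.
Since r₁ < r_cr and r₂ ≤ r_cr, the coating moves toward the maximum at r_cr — heat loss rises.
Bare: R = 1/(4πr₁²h) = 5563 K/W; Q = 51/5563 = 0.00917 W.
Coated: R = R_cond + R_conv = 1636 K/W; Q = 51/1636 = 0.0312 W.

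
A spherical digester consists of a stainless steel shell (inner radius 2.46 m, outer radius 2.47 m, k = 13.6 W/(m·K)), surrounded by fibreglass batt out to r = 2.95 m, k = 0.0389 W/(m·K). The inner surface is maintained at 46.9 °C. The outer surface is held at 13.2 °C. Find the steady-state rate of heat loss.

Treat each layer as a resistance in series:
  R_stainless steel = (1/2.46 − 1/2.47)/(4πk) = 0.001646/(4π·13.6) = 9.630×10^-6 K/W
  R_fibreglass batt = (1/2.47 − 1/2.95)/(4πk) = 0.06588/(4π·0.0389) = 0.1348 K/W
ΣR = 9.630×10^-6 + 0.1348 = 0.1348 K/W
Q = ΔT/ΣR = (46.9 °C − 13.2 °C)/0.1348 = 250 W

Q = 250 W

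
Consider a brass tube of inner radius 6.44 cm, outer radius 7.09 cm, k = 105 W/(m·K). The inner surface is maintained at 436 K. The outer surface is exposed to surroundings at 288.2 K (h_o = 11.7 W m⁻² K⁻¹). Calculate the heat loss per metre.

Q' = 770 W/m

Series thermal resistances, inner to outer:
  R'_brass = ln(0.0709/0.0644)/(2πk) = 0.09616/(2π·105) = 1.458×10^-4 m·K/W
  R'_conv,out = 1/(2πr h) = 1/(2π·0.0709·11.7) = 0.1919 m·K/W
ΣR = 1.458×10^-4 + 0.1919 = 0.1920 m·K/W
Q' = ΔT/ΣR = (436 K − 288.2 K)/0.1920 = 770 W/m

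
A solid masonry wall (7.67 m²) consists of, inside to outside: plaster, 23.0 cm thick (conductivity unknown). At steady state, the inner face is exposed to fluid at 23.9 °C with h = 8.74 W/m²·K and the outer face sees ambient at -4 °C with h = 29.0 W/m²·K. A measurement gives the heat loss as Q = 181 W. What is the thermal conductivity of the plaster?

ΣR = ΔT/Q = |23.9 − -4|/181 = 0.1541 K/W
Known resistances:
  R_conv,in = 1/(hA) = 1/(8.74·7.67) = 0.01492 K/W
  R_conv,out = 1/(hA) = 1/(29.0·7.67) = 0.004496 K/W
R_plaster = ΣR − ΣR_known = 0.1541 − 0.01942 = 0.1347 K/W
L/(kA) = 0.1347 ⇒ k = 0.230/(0.1347·7.67) = 0.223 W/m·K

k = 0.223 W/m·K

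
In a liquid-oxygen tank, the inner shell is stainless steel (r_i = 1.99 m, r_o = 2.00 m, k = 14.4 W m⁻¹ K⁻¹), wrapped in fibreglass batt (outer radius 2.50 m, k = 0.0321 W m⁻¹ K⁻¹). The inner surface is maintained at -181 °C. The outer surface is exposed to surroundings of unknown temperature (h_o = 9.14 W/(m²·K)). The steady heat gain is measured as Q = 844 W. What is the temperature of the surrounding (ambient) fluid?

T_out = 29.4 °C

Series resistances:
  R_stainless steel = (1/1.99 − 1/2.00)/(4πk) = 0.002513/(4π·14.4) = 1.388×10^-5 K/W
  R_fibreglass batt = (1/2.00 − 1/2.50)/(4πk) = 0.1000/(4π·0.0321) = 0.2479 K/W
  R_conv,out = 1/(4πr²h) = 1/(4π·2.50²·9.14) = 0.001393 K/W
ΣR = 0.2493 K/W
ΔT = Q·ΣR = 844 × 0.2493 = 210.4 K
Heat flows inward, so T_out = T_in + ΔT = -181 + 210.4 = 29.4 °C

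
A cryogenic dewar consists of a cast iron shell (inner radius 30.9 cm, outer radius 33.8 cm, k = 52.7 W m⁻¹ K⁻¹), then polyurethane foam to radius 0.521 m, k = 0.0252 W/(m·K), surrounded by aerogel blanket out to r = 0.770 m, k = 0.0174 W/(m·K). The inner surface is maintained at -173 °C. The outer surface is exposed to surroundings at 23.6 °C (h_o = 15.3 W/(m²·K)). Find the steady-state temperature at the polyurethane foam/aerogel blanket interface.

T = -67.7 °C

Resistance network (inner→outer):
  R_cast iron = (1/0.309 − 1/0.338)/(4πk) = 0.2777/(4π·52.7) = 4.193×10^-4 K/W
  R_polyurethane foam = (1/0.338 − 1/0.521)/(4πk) = 1.039/(4π·0.0252) = 3.282 K/W
  R_aerogel blanket = (1/0.521 − 1/0.770)/(4πk) = 0.6207/(4π·0.0174) = 2.839 K/W
  R_conv,out = 1/(4πr²h) = 1/(4π·0.770²·15.3) = 0.008772 K/W
ΣR = 4.193×10^-4 + 3.282 + 2.839 + 0.008772 = 6.130 K/W
Q = ΔT/ΣR = (-173 °C − 23.6 °C)/6.130 = -32.07 W
From the inner boundary to the polyurethane foam/aerogel blanket interface, ΣR_partial = 3.282 K/W.
T_interface = T_in − Q·ΣR_partial = -173 °C − (-32.07)(3.282) = -67.7 °C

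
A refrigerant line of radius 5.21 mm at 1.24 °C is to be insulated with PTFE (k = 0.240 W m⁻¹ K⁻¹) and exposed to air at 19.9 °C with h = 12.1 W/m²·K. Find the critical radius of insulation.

For a cylinder, r_cr = k_ins/h = 0.240/12.1 = 0.0198 m = 1.98 cm

r_cr = 1.98 cm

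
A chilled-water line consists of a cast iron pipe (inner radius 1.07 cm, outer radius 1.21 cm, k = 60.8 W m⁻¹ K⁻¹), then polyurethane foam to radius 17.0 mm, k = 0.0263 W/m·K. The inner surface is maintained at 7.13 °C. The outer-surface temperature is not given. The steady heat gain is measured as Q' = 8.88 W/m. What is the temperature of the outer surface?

Series resistances:
  R'_cast iron = ln(0.0121/0.0107)/(2πk) = 0.1230/(2π·60.8) = 3.219×10^-4 m·K/W
  R'_polyurethane foam = ln(0.0170/0.0121)/(2πk) = 0.3400/(2π·0.0263) = 2.058 m·K/W
ΣR = 2.058 m·K/W
ΔT = Q'·ΣR = 8.88 × 2.058 = 18.28 K
Heat flows inward, so T_out = T_in + ΔT = 7.13 + 18.28 = 25.4 °C

T_out = 25.4 °C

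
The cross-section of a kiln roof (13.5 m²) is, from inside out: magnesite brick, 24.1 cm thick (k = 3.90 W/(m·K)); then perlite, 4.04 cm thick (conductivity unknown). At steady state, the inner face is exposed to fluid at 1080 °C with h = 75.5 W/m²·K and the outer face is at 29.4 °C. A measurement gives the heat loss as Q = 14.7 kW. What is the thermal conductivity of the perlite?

k = 0.0454 W/m·K

ΣR = ΔT/Q = |1080 − 29.4|/14700 = 0.07147 K/W
Known resistances:
  R_conv,in = 1/(hA) = 1/(75.5·13.5) = 9.811×10^-4 K/W
  R_magnesite brick = L/(kA) = 0.241/(3.90·13.5) = 0.004577 K/W
R_perlite = ΣR − ΣR_known = 0.07147 − 0.005558 = 0.06591 K/W
L/(kA) = 0.06591 ⇒ k = 0.0404/(0.06591·13.5) = 0.0454 W/m·K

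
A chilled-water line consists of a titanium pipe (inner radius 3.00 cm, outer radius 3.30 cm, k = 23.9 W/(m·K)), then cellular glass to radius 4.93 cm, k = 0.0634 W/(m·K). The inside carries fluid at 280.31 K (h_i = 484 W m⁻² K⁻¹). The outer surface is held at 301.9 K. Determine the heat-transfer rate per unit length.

Series thermal resistances, inner to outer:
  R'_conv,in = 1/(2πr h) = 1/(2π·0.0300·484) = 0.01096 m·K/W
  R'_titanium = ln(0.0330/0.0300)/(2πk) = 0.09531/(2π·23.9) = 6.347×10^-4 m·K/W
  R'_cellular glass = ln(0.0493/0.0330)/(2πk) = 0.4014/(2π·0.0634) = 1.008 m·K/W
ΣR = 0.01096 + 6.347×10^-4 + 1.008 = 1.020 m·K/W
Q' = ΔT/ΣR = (280.31 K − 301.9 K)/1.020 = -21.2 W/m
(Negative Q' ⇒ heat flows inward; heat gain = 21.2 W/m.)

Q' = 21.2 W/m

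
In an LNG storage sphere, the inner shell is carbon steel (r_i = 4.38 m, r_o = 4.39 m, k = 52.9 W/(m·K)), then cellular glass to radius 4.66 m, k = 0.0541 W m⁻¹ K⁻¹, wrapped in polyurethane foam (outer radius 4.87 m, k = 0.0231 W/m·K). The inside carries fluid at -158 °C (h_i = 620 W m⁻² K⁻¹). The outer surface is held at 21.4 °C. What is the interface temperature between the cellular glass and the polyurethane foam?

T = -90.1 °C

Resistance network (inner→outer):
  R_conv,in = 1/(4πr²h) = 1/(4π·4.38²·620) = 6.690×10^-6 K/W
  R_carbon steel = (1/4.38 − 1/4.39)/(4πk) = 5.201×10^-4/(4π·52.9) = 7.823×10^-7 K/W
  R_cellular glass = (1/4.39 − 1/4.66)/(4πk) = 0.01320/(4π·0.0541) = 0.01941 K/W
  R_polyurethane foam = (1/4.66 − 1/4.87)/(4πk) = 0.009253/(4π·0.0231) = 0.03188 K/W
ΣR = 6.690×10^-6 + 7.823×10^-7 + 0.01941 + 0.03188 = 0.05130 K/W
Q = ΔT/ΣR = (-158 °C − 21.4 °C)/0.05130 = -3497 W
From the inner boundary to the cellular glass/polyurethane foam interface, ΣR_partial = 0.01942 K/W.
T_interface = T_in − Q·ΣR_partial = -158 °C − (-3497)(0.01942) = -90.1 °C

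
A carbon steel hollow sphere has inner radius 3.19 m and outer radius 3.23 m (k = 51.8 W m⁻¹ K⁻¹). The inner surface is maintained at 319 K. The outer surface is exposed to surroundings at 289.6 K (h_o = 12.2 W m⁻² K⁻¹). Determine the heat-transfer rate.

Q = 46.6 kW

Resistance network (inner→outer):
  R_carbon steel = (1/3.19 − 1/3.23)/(4πk) = 0.003882/(4π·51.8) = 5.964×10^-6 K/W
  R_conv,out = 1/(4πr²h) = 1/(4π·3.23²·12.2) = 6.252×10^-4 K/W
ΣR = 5.964×10^-6 + 6.252×10^-4 = 6.312×10^-4 K/W
Q = ΔT/ΣR = (319 K − 289.6 K)/6.312×10^-4 = 46600 W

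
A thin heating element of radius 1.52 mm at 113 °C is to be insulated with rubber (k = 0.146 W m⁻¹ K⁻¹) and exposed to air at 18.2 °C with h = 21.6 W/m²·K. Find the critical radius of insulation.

r_cr = 0.676 cm

For a cylinder, r_cr = k_ins/h = 0.146/21.6 = 0.00676 m = 0.676 cm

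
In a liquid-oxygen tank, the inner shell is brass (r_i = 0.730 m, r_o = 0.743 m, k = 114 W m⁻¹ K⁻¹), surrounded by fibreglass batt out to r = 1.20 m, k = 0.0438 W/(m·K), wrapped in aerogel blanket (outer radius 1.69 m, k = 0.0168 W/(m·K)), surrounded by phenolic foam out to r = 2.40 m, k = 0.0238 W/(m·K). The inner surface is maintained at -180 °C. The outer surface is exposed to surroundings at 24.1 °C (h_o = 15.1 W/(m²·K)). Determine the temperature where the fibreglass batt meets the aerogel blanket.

T = -109 °C

Series thermal resistances, inner to outer:
  R_brass = (1/0.730 − 1/0.743)/(4πk) = 0.02397/(4π·114) = 1.673×10^-5 K/W
  R_fibreglass batt = (1/0.743 − 1/1.20)/(4πk) = 0.5126/(4π·0.0438) = 0.9312 K/W
  R_aerogel blanket = (1/1.20 − 1/1.69)/(4πk) = 0.2416/(4π·0.0168) = 1.144 K/W
  R_phenolic foam = (1/1.69 − 1/2.40)/(4πk) = 0.1750/(4π·0.0238) = 0.5853 K/W
  R_conv,out = 1/(4πr²h) = 1/(4π·2.40²·15.1) = 9.149×10^-4 K/W
ΣR = 1.673×10^-5 + 0.9312 + 1.144 + 0.5853 + 9.149×10^-4 = 2.661 K/W
Q = ΔT/ΣR = (-180 °C − 24.1 °C)/2.661 = -76.70 W
From the inner boundary to the fibreglass batt/aerogel blanket interface, ΣR_partial = 0.9312 K/W.
T_interface = T_in − Q·ΣR_partial = -180 °C − (-76.70)(0.9312) = -109 °C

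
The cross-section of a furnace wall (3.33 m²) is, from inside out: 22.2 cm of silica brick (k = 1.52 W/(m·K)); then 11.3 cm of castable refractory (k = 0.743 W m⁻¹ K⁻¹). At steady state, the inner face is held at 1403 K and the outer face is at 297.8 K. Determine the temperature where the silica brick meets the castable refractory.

T = 862 K

Resistance network (inner→outer):
  R_silica brick = L/(kA) = 0.222/(1.52·3.33) = 0.04386 K/W
  R_castable refractory = L/(kA) = 0.113/(0.743·3.33) = 0.04567 K/W
ΣR = 0.04386 + 0.04567 = 0.08953 K/W
Q = ΔT/ΣR = (1403 K − 297.8 K)/0.08953 = 12340 W
From the inner boundary to the silica brick/castable refractory interface, ΣR_partial = 0.04386 K/W.
T_interface = T_in − Q·ΣR_partial = 1403 K − (12340)(0.04386) = 862 K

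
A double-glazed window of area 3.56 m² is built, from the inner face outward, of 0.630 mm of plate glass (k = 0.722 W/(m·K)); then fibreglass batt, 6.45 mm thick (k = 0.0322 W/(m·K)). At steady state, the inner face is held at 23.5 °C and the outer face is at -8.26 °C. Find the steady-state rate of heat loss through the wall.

Treat each layer as a resistance in series:
  R_plate glass = L/(kA) = 6.30×10^-4/(0.722·3.56) = 2.451×10^-4 K/W
  R_fibreglass batt = L/(kA) = 0.00645/(0.0322·3.56) = 0.05627 K/W
ΣR = 2.451×10^-4 + 0.05627 = 0.05652 K/W
Q = ΔT/ΣR = (23.5 °C − -8.26 °C)/0.05652 = 562 W

Q = 562 W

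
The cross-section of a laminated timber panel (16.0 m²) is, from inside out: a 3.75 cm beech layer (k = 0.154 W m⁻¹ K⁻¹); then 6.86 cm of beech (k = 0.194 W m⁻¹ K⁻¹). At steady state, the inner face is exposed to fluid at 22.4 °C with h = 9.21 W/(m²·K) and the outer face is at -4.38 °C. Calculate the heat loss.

Q = 607 W

Series thermal resistances, inner to outer:
  R_conv,in = 1/(hA) = 1/(9.21·16.0) = 0.006786 K/W
  R_beech = L/(kA) = 0.0375/(0.154·16.0) = 0.01522 K/W
  R_beech = L/(kA) = 0.0686/(0.194·16.0) = 0.02210 K/W
ΣR = 0.006786 + 0.01522 + 0.02210 = 0.04411 K/W
Q = ΔT/ΣR = (22.4 °C − -4.38 °C)/0.04411 = 607 W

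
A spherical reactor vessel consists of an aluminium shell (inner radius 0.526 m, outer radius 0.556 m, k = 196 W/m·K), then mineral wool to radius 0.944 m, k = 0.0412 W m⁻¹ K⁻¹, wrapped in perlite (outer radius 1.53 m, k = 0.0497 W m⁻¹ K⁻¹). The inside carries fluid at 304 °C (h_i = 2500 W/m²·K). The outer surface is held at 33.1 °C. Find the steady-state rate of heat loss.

Q = 130 W

Treat each layer as a resistance in series:
  R_conv,in = 1/(4πr²h) = 1/(4π·0.526²·2500) = 1.150×10^-4 K/W
  R_aluminium = (1/0.526 − 1/0.556)/(4πk) = 0.1026/(4π·196) = 4.165×10^-5 K/W
  R_mineral wool = (1/0.556 − 1/0.944)/(4πk) = 0.7392/(4π·0.0412) = 1.428 K/W
  R_perlite = (1/0.944 − 1/1.53)/(4πk) = 0.4057/(4π·0.0497) = 0.6496 K/W
ΣR = 1.150×10^-4 + 4.165×10^-5 + 1.428 + 0.6496 = 2.078 K/W
Q = ΔT/ΣR = (304 °C − 33.1 °C)/2.078 = 130 W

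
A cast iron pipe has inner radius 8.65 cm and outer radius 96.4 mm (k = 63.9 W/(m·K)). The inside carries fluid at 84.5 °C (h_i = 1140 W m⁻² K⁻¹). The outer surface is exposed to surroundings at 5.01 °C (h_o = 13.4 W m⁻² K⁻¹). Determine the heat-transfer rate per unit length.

Q' = 635 W/m

Series thermal resistances, inner to outer:
  R'_conv,in = 1/(2πr h) = 1/(2π·0.0865·1140) = 0.001614 m·K/W
  R'_cast iron = ln(0.0964/0.0865)/(2πk) = 0.1084/(2π·63.9) = 2.699×10^-4 m·K/W
  R'_conv,out = 1/(2πr h) = 1/(2π·0.0964·13.4) = 0.1232 m·K/W
ΣR = 0.001614 + 2.699×10^-4 + 0.1232 = 0.1251 m·K/W
Q' = ΔT/ΣR = (84.5 °C − 5.01 °C)/0.1251 = 635 W/m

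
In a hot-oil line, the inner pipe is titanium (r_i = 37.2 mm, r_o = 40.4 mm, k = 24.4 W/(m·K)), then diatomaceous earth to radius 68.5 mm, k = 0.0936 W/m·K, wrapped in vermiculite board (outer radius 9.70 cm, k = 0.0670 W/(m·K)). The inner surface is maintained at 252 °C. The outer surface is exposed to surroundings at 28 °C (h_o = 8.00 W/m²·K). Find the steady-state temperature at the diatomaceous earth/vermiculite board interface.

T = 148 °C

Series thermal resistances, inner to outer:
  R'_titanium = ln(0.0404/0.0372)/(2πk) = 0.08252/(2π·24.4) = 5.383×10^-4 m·K/W
  R'_diatomaceous earth = ln(0.0685/0.0404)/(2πk) = 0.5280/(2π·0.0936) = 0.8978 m·K/W
  R'_vermiculite board = ln(0.0970/0.0685)/(2πk) = 0.3479/(2π·0.0670) = 0.8264 m·K/W
  R'_conv,out = 1/(2πr h) = 1/(2π·0.0970·8.00) = 0.2051 m·K/W
ΣR = 5.383×10^-4 + 0.8978 + 0.8264 + 0.2051 = 1.930 m·K/W
Q' = ΔT/ΣR = (252 °C − 28 °C)/1.930 = 116.1 W/m
From the inner boundary to the diatomaceous earth/vermiculite board interface, ΣR_partial = 0.8983 m·K/W.
T_interface = T_in − Q'·ΣR_partial = 252 °C − (116.1)(0.8983) = 148 °C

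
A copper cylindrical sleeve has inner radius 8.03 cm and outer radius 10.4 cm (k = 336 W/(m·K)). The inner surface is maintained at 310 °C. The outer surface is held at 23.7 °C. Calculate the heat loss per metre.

Q' = 2.34×10^6 W/m

Q' = 2πk·ΔT/ln(r₂/r₁) = 2π × 336 × 286.3 / ln(0.104/0.0803) = 2.34×10^6 W/m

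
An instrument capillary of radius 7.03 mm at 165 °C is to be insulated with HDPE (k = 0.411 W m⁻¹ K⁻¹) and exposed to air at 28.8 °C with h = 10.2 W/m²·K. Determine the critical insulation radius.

r_cr = 4.03 cm

For a cylinder, r_cr = k_ins/h = 0.411/10.2 = 0.0403 m = 4.03 cm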